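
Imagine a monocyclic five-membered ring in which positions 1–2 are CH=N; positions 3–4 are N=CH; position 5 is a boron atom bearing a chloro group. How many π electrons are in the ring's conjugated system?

4

All ring atoms are sp² and supply a p orbital to the ring (every atom in a ring double bond is sp² and brings one electron to the p orbital; the doubly-bonded nitrogens are pyridine-type — their lone pairs lie in the ring plane, leaving one electron in the p orbital; the boron has an empty p orbital); the conjugation is uninterrupted.
Counting π electrons: 2 × 2 = 4 from the double-bond units + 0 from the B(chloro) atom = 4.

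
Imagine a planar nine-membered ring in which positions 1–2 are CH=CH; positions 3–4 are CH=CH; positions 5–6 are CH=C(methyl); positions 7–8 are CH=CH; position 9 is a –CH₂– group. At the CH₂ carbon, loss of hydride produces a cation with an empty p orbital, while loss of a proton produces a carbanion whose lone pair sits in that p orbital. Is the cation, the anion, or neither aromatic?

The anion

In either ion the ring is fully conjugated: every atom, including the new sp² carbon, supplies a p orbital.
Cation: 4 × 2 + 0 = 8 π electrons → 4(2), antiaromatic.
Anion: 4 × 2 + 2 = 10 π electrons → 4(2)+2, aromatic.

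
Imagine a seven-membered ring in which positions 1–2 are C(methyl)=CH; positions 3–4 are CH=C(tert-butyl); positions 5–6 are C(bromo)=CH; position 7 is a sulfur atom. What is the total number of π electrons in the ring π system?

8

Every ring atom contributes a p orbital perpendicular to the ring (each doubly-bonded ring atom is sp² with one p-orbital electron; the sulfur donates one lone pair from its p orbital), so the π system is cyclic and fully conjugated.
Counting π electrons: 3 × 2 = 6 from the double-bond units + 2 from the S atom = 8.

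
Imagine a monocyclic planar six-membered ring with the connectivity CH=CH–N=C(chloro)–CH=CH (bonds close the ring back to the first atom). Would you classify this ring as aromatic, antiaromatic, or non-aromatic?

Aromatic

The p orbitals form a continuous loop: every atom in a ring double bond is sp² and brings one electron to the p orbital; the doubly-bonded nitrogens are pyridine-type — their lone pairs lie in the ring plane, leaving one electron in the p orbital. The ring is fully conjugated.
Tallying contributions gives 3 × 2 = 6 from the 3 double-bond units.
With 6 π electrons (n = 1), the Hückel 4n+2 condition holds.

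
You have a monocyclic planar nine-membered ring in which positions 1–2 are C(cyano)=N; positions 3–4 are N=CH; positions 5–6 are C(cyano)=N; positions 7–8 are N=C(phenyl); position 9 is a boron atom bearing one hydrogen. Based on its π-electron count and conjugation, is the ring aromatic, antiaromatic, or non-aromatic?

Every ring atom contributes a p orbital perpendicular to the ring (every atom in a ring double bond is sp² and brings one electron to the p orbital; each =N– nitrogen is pyridine-type (lone pair in the sp² plane, one electron in the p orbital); the boron has an empty p orbital), so the π system is cyclic and fully conjugated.
π-electron count: 4 × 2 = 8 from the double-bond units + 0 from the BH atom = 8.
With 8 = 4·2 π electrons, Hückel's rule classifies the planar ring as antiaromatic.

Antiaromatic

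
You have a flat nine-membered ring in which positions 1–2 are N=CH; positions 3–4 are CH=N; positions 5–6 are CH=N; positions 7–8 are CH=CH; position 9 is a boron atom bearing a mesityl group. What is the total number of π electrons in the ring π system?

8

Check conjugation: each doubly-bonded ring atom is sp² with one p-orbital electron; each =N– nitrogen is pyridine-type (lone pair in the sp² plane, one electron in the p orbital); the boron has an empty p orbital — every position has a p orbital, so the cyclic π system is continuous.
Counting π electrons: 4 × 2 = 8 from the double-bond units + 0 from the B(mesityl) atom = 8.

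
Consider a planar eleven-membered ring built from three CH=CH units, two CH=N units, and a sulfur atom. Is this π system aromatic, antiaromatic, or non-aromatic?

Antiaromatic

Check conjugation: every atom in a ring double bond is sp² and brings one electron to the p orbital; the doubly-bonded nitrogens are pyridine-type — their lone pairs lie in the ring plane, leaving one electron in the p orbital; the sulfur donates one lone pair from its p orbital — every position has a p orbital, so the cyclic π system is continuous.
Tallying contributions gives 5 × 2 = 10 from the double-bond units + 2 from the S atom = 12.
12 = 4(3); a planar, fully conjugated 4n system is antiaromatic.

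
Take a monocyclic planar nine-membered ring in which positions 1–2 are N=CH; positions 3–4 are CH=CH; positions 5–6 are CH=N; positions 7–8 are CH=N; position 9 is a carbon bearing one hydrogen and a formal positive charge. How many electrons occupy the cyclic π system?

8

The p orbitals form a continuous loop: every atom in a ring double bond is sp² and brings one electron to the p orbital; each =N– nitrogen is pyridine-type (lone pair in the sp² plane, one electron in the p orbital); the carbocation has an empty p orbital. The ring is fully conjugated.
Tallying contributions gives 4 × 2 = 8 from the double-bond units + 0 from the CH(+) atom = 8.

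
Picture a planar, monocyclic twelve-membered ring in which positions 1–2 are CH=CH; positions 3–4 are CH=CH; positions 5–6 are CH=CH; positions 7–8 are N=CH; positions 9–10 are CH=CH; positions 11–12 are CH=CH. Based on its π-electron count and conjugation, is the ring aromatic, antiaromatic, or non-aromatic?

Antiaromatic

All ring atoms are sp² and supply a p orbital to the ring (every atom in a ring double bond is sp² and brings one electron to the p orbital; each =N– nitrogen is pyridine-type (lone pair in the sp² plane, one electron in the p orbital)); the conjugation is uninterrupted.
Adding the contributions, 6 × 2 = 12 from the 6 double-bond units.
With 12 = 4·3 π electrons, Hückel's rule classifies the planar ring as antiaromatic.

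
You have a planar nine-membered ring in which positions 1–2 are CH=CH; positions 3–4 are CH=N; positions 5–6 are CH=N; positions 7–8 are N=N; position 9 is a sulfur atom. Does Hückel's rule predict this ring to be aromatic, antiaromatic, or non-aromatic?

All ring atoms are sp² and supply a p orbital to the ring (the double-bond atoms are sp², each contributing one p electron; each sp² =N– keeps its lone pair in-plane and puts one electron into the π system; the sulfur donates one lone pair from its p orbital); the conjugation is uninterrupted.
Adding the contributions, 4 × 2 = 8 from the double-bond units + 2 from the S atom = 10.
Since 10 = 4·2 + 2, the ring meets the 4n+2 criterion.

Aromatic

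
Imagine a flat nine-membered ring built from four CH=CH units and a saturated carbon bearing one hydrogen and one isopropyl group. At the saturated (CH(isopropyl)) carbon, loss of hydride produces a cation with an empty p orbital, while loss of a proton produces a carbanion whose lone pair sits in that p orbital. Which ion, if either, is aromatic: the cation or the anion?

The anion

Once that carbon is sp², every ring atom has a p orbital and both ions are fully conjugated.
Cation: 4 × 2 + 0 = 8 π electrons → 4(2), antiaromatic.
Anion: 4 × 2 + 2 = 10 π electrons → 4(2)+2, aromatic.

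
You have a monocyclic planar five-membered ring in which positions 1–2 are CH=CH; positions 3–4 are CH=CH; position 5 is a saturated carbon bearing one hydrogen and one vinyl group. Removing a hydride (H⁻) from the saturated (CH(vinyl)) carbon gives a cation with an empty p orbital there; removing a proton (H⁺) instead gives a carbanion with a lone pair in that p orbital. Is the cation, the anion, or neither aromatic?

Both ions have a continuous loop of p orbitals — each ring atom is sp².
Cation: 2 × 2 + 0 = 4 π electrons → 4(1), antiaromatic.
Anion: 2 × 2 + 2 = 6 π electrons → 4(1)+2, aromatic.

The anion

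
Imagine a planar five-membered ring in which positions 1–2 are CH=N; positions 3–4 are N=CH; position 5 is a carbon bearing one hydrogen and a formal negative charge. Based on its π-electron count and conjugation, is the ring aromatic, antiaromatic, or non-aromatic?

Aromatic

Check conjugation: each doubly-bonded ring atom is sp² with one p-orbital electron; the doubly-bonded nitrogens are pyridine-type — their lone pairs lie in the ring plane, leaving one electron in the p orbital; the carbanion's lone pair occupies the p orbital — every position has a p orbital, so the cyclic π system is continuous.
Adding the contributions, 2 × 2 = 4 from the double-bond units + 2 from the CH(-) atom = 6.
6 = 4(1) + 2, which satisfies Hückel's 4n+2 rule.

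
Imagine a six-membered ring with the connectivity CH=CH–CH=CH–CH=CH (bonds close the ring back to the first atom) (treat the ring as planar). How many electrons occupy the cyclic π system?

6

All ring atoms are sp² and supply a p orbital to the ring (the double-bond atoms are sp², each contributing one p electron); the conjugation is uninterrupted.
π-electron count: 3 × 2 = 6 from the 3 double-bond units.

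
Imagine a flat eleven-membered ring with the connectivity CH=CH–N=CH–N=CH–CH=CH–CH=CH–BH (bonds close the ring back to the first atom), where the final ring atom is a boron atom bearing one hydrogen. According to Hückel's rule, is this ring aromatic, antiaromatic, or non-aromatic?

Aromatic

Check conjugation: each doubly-bonded ring atom is sp² with one p-orbital electron; each =N– nitrogen is pyridine-type (lone pair in the sp² plane, one electron in the p orbital); the boron has an empty p orbital — every position has a p orbital, so the cyclic π system is continuous.
Adding the contributions, 5 × 2 = 10 from the double-bond units + 0 from the BH atom = 10.
Since 10 = 4·2 + 2, the ring meets the 4n+2 criterion.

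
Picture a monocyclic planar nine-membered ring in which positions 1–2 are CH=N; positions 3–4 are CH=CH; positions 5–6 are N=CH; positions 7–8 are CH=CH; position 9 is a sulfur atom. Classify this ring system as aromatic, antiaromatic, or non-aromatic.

Aromatic

Every ring atom contributes a p orbital perpendicular to the ring (each doubly-bonded ring atom is sp² with one p-orbital electron; the doubly-bonded nitrogens are pyridine-type — their lone pairs lie in the ring plane, leaving one electron in the p orbital; the sulfur donates one lone pair from its p orbital), so the π system is cyclic and fully conjugated.
Counting π electrons: 4 × 2 = 8 from the double-bond units + 2 from the S atom = 10.
With 10 π electrons (n = 2), the Hückel 4n+2 condition holds.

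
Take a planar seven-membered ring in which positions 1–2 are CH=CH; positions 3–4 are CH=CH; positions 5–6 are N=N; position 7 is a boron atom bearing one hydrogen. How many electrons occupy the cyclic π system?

6

Every ring atom contributes a p orbital perpendicular to the ring (each doubly-bonded ring atom is sp² with one p-orbital electron; each sp² =N– keeps its lone pair in-plane and puts one electron into the π system; the boron has an empty p orbital), so the π system is cyclic and fully conjugated.
Counting π electrons: 3 × 2 = 6 from the double-bond units + 0 from the BH atom = 6.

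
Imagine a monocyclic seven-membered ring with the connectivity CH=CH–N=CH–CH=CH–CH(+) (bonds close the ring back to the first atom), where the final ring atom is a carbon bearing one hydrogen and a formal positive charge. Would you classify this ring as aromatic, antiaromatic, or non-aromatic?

Every ring atom contributes a p orbital perpendicular to the ring (every atom in a ring double bond is sp² and brings one electron to the p orbital; each sp² =N– keeps its lone pair in-plane and puts one electron into the π system; the carbocation has an empty p orbital), so the π system is cyclic and fully conjugated.
Adding the contributions, 3 × 2 = 6 from the double-bond units + 0 from the CH(+) atom = 6.
That gives a 4n+2 count (6, n = 1).

Aromatic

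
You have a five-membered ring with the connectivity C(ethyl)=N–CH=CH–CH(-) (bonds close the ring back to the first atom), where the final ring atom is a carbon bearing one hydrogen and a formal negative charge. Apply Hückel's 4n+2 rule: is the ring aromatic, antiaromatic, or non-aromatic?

Aromatic

All ring atoms are sp² and supply a p orbital to the ring (each doubly-bonded ring atom is sp² with one p-orbital electron; each =N– nitrogen is pyridine-type (lone pair in the sp² plane, one electron in the p orbital); the carbanion's lone pair occupies the p orbital); the conjugation is uninterrupted.
Tallying contributions gives 2 × 2 = 4 from the double-bond units + 2 from the CH(-) atom = 6.
Since 6 = 4·1 + 2, the ring meets the 4n+2 criterion.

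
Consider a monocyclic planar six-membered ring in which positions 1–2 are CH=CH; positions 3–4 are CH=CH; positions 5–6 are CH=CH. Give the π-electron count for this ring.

6

The p orbitals form a continuous loop: the double-bond atoms are sp², each contributing one p electron. The ring is fully conjugated.
Counting π electrons: 3 × 2 = 6 from the 3 double-bond units.
This is benzene.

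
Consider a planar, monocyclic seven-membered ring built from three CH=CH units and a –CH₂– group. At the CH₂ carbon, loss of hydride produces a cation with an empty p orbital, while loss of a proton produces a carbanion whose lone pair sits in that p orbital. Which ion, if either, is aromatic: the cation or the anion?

Both ions have a continuous loop of p orbitals — each ring atom is sp².
Cation: 3 × 2 + 0 = 6 π electrons → 4(1)+2, aromatic.
Anion: 3 × 2 + 2 = 8 π electrons → 4(2), antiaromatic.

The cation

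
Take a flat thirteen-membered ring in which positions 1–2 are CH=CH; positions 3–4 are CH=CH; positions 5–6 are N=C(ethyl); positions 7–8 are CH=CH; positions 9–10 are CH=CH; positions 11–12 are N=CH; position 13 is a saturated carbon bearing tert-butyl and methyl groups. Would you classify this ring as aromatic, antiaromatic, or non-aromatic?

Non-aromatic

The C(tert-butyl)(methyl) position has four σ bonds — that saturated carbon is sp³ and has no p orbital in the ring π system — so the cyclic conjugation is interrupted.
Broken conjugation rules out both aromaticity and antiaromaticity.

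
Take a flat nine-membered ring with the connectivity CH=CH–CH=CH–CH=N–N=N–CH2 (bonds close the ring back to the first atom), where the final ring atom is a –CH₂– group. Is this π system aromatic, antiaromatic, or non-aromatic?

At the CH2 position, the tetrahedral CH₂ carbon is sp³ and has no p orbital in the ring π system; the ring's p-orbital overlap is broken there.
A ring that is not fully conjugated cannot be aromatic or antiaromatic regardless of its π-electron count.

Non-aromatic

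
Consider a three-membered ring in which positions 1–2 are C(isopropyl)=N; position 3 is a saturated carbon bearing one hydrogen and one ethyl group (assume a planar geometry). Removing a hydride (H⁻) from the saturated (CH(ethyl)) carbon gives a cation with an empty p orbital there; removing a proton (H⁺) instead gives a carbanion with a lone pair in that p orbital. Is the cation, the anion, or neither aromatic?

Both ions have a continuous loop of p orbitals — each ring atom is sp².
Cation: 1 × 2 + 0 = 2 π electrons → 4(0)+2, aromatic.
Anion: 1 × 2 + 2 = 4 π electrons → 4(1), antiaromatic.

The cation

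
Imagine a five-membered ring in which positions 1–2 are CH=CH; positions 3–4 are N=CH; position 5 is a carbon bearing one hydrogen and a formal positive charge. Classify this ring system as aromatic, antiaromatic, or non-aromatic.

The p orbitals form a continuous loop: each doubly-bonded ring atom is sp² with one p-orbital electron; each =N– nitrogen is pyridine-type (lone pair in the sp² plane, one electron in the p orbital); the carbocation has an empty p orbital. The ring is fully conjugated.
Adding the contributions, 2 × 2 = 4 from the double-bond units + 0 from the CH(+) atom = 4.
With 4 = 4·1 π electrons, Hückel's rule classifies the planar ring as antiaromatic.

Antiaromatic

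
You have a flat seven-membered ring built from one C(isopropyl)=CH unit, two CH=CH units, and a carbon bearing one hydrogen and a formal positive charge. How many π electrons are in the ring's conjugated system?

6

Check conjugation: each doubly-bonded ring atom is sp² with one p-orbital electron; the carbocation has an empty p orbital — every position has a p orbital, so the cyclic π system is continuous.
Counting π electrons: 3 × 2 = 6 from the double-bond units + 0 from the CH(+) atom = 6.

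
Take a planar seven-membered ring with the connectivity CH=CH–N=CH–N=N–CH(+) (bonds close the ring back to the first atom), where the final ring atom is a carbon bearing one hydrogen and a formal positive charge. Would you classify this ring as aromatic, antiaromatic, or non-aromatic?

Aromatic

The p orbitals form a continuous loop: every atom in a ring double bond is sp² and brings one electron to the p orbital; each sp² =N– keeps its lone pair in-plane and puts one electron into the π system; the carbocation has an empty p orbital. The ring is fully conjugated.
Adding the contributions, 3 × 2 = 6 from the double-bond units + 0 from the CH(+) atom = 6.
That gives a 4n+2 count (6, n = 1).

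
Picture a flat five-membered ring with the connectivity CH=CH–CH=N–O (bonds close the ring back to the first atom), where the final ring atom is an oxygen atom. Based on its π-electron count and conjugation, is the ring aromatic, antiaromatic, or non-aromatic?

Check conjugation: the double-bond atoms are sp², each contributing one p electron; each =N– nitrogen is pyridine-type (lone pair in the sp² plane, one electron in the p orbital); the oxygen donates one lone pair from its p orbital — every position has a p orbital, so the cyclic π system is continuous.
Adding the contributions, 2 × 2 = 4 from the double-bond units + 2 from the O atom = 6.
With 6 π electrons (n = 1), the Hückel 4n+2 condition holds.

Aromatic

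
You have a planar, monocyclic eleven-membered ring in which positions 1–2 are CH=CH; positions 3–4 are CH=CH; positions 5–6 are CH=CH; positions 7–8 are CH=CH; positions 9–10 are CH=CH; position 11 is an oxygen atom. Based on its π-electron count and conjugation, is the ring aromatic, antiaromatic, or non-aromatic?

All ring atoms are sp² and supply a p orbital to the ring (every atom in a ring double bond is sp² and brings one electron to the p orbital; the oxygen donates one lone pair from its p orbital); the conjugation is uninterrupted.
Counting π electrons: 5 × 2 = 10 from the double-bond units + 2 from the O atom = 12.
A 4n π count (12, n = 3) in a planar conjugated ring means antiaromatic.

Antiaromatic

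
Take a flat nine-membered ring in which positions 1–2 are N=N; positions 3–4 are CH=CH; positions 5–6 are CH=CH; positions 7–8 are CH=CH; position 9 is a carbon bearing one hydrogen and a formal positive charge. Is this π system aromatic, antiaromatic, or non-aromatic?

Antiaromatic

Check conjugation: the double-bond atoms are sp², each contributing one p electron; each =N– nitrogen is pyridine-type (lone pair in the sp² plane, one electron in the p orbital); the carbocation has an empty p orbital — every position has a p orbital, so the cyclic π system is continuous.
π-electron count: 4 × 2 = 8 from the double-bond units + 0 from the CH(+) atom = 8.
With 8 = 4·2 π electrons, Hückel's rule classifies the planar ring as antiaromatic.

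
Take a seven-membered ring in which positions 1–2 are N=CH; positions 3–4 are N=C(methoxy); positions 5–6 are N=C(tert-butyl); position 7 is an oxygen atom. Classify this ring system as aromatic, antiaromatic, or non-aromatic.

Antiaromatic

The p orbitals form a continuous loop: the double-bond atoms are sp², each contributing one p electron; the doubly-bonded nitrogens are pyridine-type — their lone pairs lie in the ring plane, leaving one electron in the p orbital; the oxygen donates one lone pair from its p orbital. The ring is fully conjugated.
π-electron count: 3 × 2 = 6 from the double-bond units + 2 from the O atom = 8.
8 is a 4n count (n = 2), so the planar conjugated ring is antiaromatic.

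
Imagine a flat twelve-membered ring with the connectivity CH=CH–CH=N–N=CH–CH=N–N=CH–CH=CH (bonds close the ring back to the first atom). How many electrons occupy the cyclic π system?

All ring atoms are sp² and supply a p orbital to the ring (each doubly-bonded ring atom is sp² with one p-orbital electron; each sp² =N– keeps its lone pair in-plane and puts one electron into the π system); the conjugation is uninterrupted.
Tallying contributions gives 6 × 2 = 12 from the 6 double-bond units.

12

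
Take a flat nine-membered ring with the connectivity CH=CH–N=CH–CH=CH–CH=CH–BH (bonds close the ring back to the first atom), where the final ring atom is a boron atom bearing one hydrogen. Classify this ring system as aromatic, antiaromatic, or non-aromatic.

Antiaromatic

The p orbitals form a continuous loop: each doubly-bonded ring atom is sp² with one p-orbital electron; the doubly-bonded nitrogens are pyridine-type — their lone pairs lie in the ring plane, leaving one electron in the p orbital; the boron has an empty p orbital. The ring is fully conjugated.
π-electron count: 4 × 2 = 8 from the double-bond units + 0 from the BH atom = 8.
8 = 4(2); a planar, fully conjugated 4n system is antiaromatic.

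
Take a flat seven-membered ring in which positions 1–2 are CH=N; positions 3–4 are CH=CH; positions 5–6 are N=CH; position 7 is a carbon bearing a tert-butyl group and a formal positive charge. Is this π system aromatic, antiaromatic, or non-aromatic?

Every ring atom contributes a p orbital perpendicular to the ring (the double-bond atoms are sp², each contributing one p electron; each sp² =N– keeps its lone pair in-plane and puts one electron into the π system; the carbocation has an empty p orbital), so the π system is cyclic and fully conjugated.
Adding the contributions, 3 × 2 = 6 from the double-bond units + 0 from the C(tert-butyl)(+) atom = 6.
6 = 4(1) + 2, which satisfies Hückel's 4n+2 rule.

Aromatic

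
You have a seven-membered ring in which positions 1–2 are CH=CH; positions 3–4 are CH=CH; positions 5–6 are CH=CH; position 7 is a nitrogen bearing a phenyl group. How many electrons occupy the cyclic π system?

8

All ring atoms are sp² and supply a p orbital to the ring (the double-bond atoms are sp², each contributing one p electron; the pyrrole-type nitrogen donates its lone pair from the p orbital); the conjugation is uninterrupted.
Counting π electrons: 3 × 2 = 6 from the double-bond units + 2 from the N(phenyl) atom = 8.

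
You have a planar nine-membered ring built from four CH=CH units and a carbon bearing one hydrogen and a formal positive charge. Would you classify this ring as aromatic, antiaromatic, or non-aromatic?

Antiaromatic

Check conjugation: the double-bond atoms are sp², each contributing one p electron; the carbocation has an empty p orbital — every position has a p orbital, so the cyclic π system is continuous.
Adding the contributions, 4 × 2 = 8 from the double-bond units + 0 from the CH(+) atom = 8.
8 = 4(2); a planar, fully conjugated 4n system is antiaromatic.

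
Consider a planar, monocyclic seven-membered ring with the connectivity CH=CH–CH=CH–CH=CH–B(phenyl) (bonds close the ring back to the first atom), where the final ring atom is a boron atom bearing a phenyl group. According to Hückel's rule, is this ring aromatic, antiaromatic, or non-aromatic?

All ring atoms are sp² and supply a p orbital to the ring (the double-bond atoms are sp², each contributing one p electron; the boron has an empty p orbital); the conjugation is uninterrupted.
Tallying contributions gives 3 × 2 = 6 from the double-bond units + 0 from the B(phenyl) atom = 6.
Since 6 = 4·1 + 2, the ring meets the 4n+2 criterion.

Aromatic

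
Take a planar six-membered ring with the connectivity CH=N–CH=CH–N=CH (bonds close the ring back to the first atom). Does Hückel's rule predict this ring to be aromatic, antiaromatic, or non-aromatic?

Check conjugation: the double-bond atoms are sp², each contributing one p electron; the doubly-bonded nitrogens are pyridine-type — their lone pairs lie in the ring plane, leaving one electron in the p orbital — every position has a p orbital, so the cyclic π system is continuous.
π-electron count: 3 × 2 = 6 from the 3 double-bond units.
6 = 4(1) + 2, which satisfies Hückel's 4n+2 rule.

Aromatic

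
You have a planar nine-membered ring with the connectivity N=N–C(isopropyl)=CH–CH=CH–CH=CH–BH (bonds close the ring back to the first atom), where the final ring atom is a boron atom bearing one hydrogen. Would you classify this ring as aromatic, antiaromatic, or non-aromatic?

The p orbitals form a continuous loop: every atom in a ring double bond is sp² and brings one electron to the p orbital; each =N– nitrogen is pyridine-type (lone pair in the sp² plane, one electron in the p orbital); the boron has an empty p orbital. The ring is fully conjugated.
Adding the contributions, 4 × 2 = 8 from the double-bond units + 0 from the BH atom = 8.
8 = 4(2); a planar, fully conjugated 4n system is antiaromatic.

Antiaromatic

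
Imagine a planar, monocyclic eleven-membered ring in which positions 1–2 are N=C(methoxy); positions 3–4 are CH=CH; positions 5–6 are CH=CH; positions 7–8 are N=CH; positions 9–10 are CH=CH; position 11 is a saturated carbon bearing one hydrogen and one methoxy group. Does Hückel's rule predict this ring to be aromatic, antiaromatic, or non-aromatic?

Non-aromatic

At the CH(methoxy) position, that saturated carbon is sp³ and has no p orbital in the ring π system; the ring's p-orbital overlap is broken there.
Broken conjugation rules out both aromaticity and antiaromaticity.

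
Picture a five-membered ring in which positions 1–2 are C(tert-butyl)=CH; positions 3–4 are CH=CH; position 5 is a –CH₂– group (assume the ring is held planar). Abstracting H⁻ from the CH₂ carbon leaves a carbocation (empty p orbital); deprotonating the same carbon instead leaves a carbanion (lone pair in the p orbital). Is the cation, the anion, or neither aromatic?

The anion

Both ions have a continuous loop of p orbitals — each ring atom is sp².
Cation: 2 × 2 + 0 = 4 π electrons → 4(1), antiaromatic.
Anion: 2 × 2 + 2 = 6 π electrons → 4(1)+2, aromatic.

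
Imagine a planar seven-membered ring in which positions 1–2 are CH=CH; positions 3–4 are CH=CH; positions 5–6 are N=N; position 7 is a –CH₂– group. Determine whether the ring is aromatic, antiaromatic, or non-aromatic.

Non-aromatic

The CH2 position has four σ bonds — the tetrahedral CH₂ carbon is sp³ and has no p orbital in the ring π system — so the cyclic conjugation is interrupted.
Hückel's rule only applies to fully conjugated rings, so this one is simply non-aromatic.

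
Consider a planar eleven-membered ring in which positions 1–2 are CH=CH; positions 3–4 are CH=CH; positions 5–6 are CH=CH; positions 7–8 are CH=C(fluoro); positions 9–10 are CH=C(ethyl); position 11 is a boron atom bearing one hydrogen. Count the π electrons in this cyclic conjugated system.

10

Check conjugation: every atom in a ring double bond is sp² and brings one electron to the p orbital; the boron has an empty p orbital — every position has a p orbital, so the cyclic π system is continuous.
π-electron count: 5 × 2 = 10 from the double-bond units + 0 from the BH atom = 10.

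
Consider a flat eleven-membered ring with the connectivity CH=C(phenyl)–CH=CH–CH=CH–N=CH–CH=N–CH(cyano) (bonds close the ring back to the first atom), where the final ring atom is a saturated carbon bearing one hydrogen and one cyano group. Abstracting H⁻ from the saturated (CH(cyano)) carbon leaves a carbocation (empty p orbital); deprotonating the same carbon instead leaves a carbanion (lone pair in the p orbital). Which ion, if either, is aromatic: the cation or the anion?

In both ions every ring atom is sp² and contributes a p orbital, so both rings are fully conjugated.
Cation: 5 × 2 + 0 = 10 π electrons → 4(2)+2, aromatic.
Anion: 5 × 2 + 2 = 12 π electrons → 4(3), antiaromatic.

The cation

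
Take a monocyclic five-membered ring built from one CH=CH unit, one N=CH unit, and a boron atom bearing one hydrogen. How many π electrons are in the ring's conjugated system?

All ring atoms are sp² and supply a p orbital to the ring (the double-bond atoms are sp², each contributing one p electron; each =N– nitrogen is pyridine-type (lone pair in the sp² plane, one electron in the p orbital); the boron has an empty p orbital); the conjugation is uninterrupted.
Adding the contributions, 2 × 2 = 4 from the double-bond units + 0 from the BH atom = 4.

4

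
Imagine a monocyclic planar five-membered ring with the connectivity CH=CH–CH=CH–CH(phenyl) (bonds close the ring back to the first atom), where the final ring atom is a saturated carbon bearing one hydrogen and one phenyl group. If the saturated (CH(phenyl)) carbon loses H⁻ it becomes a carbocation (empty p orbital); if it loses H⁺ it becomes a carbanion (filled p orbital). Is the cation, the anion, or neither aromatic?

Once that carbon is sp², every ring atom has a p orbital and both ions are fully conjugated.
Cation: 2 × 2 + 0 = 4 π electrons → 4(1), antiaromatic.
Anion: 2 × 2 + 2 = 6 π electrons → 4(1)+2, aromatic.

The anion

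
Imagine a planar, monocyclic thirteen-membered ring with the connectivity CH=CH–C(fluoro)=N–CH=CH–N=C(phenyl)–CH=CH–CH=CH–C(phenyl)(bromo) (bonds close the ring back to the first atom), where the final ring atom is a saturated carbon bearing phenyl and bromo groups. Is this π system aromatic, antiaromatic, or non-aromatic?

At the C(phenyl)(bromo) position, that saturated carbon is sp³ and has no p orbital in the ring π system; the ring's p-orbital overlap is broken there.
A ring that is not fully conjugated cannot be aromatic or antiaromatic regardless of its π-electron count.

Non-aromatic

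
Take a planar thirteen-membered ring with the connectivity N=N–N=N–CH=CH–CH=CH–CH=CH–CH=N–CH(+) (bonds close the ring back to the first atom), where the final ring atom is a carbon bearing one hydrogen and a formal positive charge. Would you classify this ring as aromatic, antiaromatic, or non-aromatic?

Antiaromatic

The p orbitals form a continuous loop: the double-bond atoms are sp², each contributing one p electron; each sp² =N– keeps its lone pair in-plane and puts one electron into the π system; the carbocation has an empty p orbital. The ring is fully conjugated.
Tallying contributions gives 6 × 2 = 12 from the double-bond units + 0 from the CH(+) atom = 12.
12 is a 4n count (n = 3), so the planar conjugated ring is antiaromatic.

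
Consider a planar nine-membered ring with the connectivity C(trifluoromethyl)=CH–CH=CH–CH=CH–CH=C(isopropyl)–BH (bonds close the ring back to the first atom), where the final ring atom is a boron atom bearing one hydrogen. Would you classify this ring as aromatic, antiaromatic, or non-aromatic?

All ring atoms are sp² and supply a p orbital to the ring (the double-bond atoms are sp², each contributing one p electron; the boron has an empty p orbital); the conjugation is uninterrupted.
Counting π electrons: 4 × 2 = 8 from the double-bond units + 0 from the BH atom = 8.
A 4n π count (8, n = 2) in a planar conjugated ring means antiaromatic.

Antiaromatic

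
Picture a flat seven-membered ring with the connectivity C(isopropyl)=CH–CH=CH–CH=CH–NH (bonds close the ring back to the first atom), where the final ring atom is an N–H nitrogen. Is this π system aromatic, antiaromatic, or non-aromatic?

Antiaromatic

The p orbitals form a continuous loop: the double-bond atoms are sp², each contributing one p electron; the pyrrole-type nitrogen donates its lone pair from the p orbital. The ring is fully conjugated.
π-electron count: 3 × 2 = 6 from the double-bond units + 2 from the NH atom = 8.
8 = 4(2); a planar, fully conjugated 4n system is antiaromatic.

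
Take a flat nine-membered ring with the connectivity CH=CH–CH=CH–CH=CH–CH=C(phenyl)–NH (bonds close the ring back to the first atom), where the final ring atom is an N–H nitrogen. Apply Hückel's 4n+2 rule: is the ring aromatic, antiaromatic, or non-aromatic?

Aromatic

The p orbitals form a continuous loop: every atom in a ring double bond is sp² and brings one electron to the p orbital; the pyrrole-type nitrogen donates its lone pair from the p orbital. The ring is fully conjugated.
Adding the contributions, 4 × 2 = 8 from the double-bond units + 2 from the NH atom = 10.
With 10 π electrons (n = 2), the Hückel 4n+2 condition holds.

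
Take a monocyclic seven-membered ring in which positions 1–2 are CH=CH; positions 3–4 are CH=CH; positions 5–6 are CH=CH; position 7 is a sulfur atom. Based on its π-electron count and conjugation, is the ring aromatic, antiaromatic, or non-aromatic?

Antiaromatic

All ring atoms are sp² and supply a p orbital to the ring (each doubly-bonded ring atom is sp² with one p-orbital electron; the sulfur donates one lone pair from its p orbital); the conjugation is uninterrupted.
Tallying contributions gives 3 × 2 = 6 from the double-bond units + 2 from the S atom = 8.
8 is a 4n count (n = 2), so the planar conjugated ring is antiaromatic.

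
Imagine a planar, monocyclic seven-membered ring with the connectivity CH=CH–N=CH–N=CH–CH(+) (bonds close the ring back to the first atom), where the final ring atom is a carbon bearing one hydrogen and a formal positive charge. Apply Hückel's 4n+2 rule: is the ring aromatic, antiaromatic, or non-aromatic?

All ring atoms are sp² and supply a p orbital to the ring (every atom in a ring double bond is sp² and brings one electron to the p orbital; each =N– nitrogen is pyridine-type (lone pair in the sp² plane, one electron in the p orbital); the carbocation has an empty p orbital); the conjugation is uninterrupted.
Counting π electrons: 3 × 2 = 6 from the double-bond units + 0 from the CH(+) atom = 6.
With 6 π electrons (n = 1), the Hückel 4n+2 condition holds.

Aromatic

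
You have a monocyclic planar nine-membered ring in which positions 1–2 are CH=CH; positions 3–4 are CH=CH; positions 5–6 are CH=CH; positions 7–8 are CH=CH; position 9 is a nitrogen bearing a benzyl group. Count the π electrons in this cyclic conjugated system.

Check conjugation: every atom in a ring double bond is sp² and brings one electron to the p orbital; the pyrrole-type nitrogen donates its lone pair from the p orbital — every position has a p orbital, so the cyclic π system is continuous.
π-electron count: 4 × 2 = 8 from the double-bond units + 2 from the N(benzyl) atom = 10.

10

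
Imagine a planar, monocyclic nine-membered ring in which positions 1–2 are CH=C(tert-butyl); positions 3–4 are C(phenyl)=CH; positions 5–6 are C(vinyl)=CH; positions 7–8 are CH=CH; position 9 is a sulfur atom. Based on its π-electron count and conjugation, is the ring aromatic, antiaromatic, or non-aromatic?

All ring atoms are sp² and supply a p orbital to the ring (the double-bond atoms are sp², each contributing one p electron; the sulfur donates one lone pair from its p orbital); the conjugation is uninterrupted.
Adding the contributions, 4 × 2 = 8 from the double-bond units + 2 from the S atom = 10.
Since 10 = 4·2 + 2, the ring meets the 4n+2 criterion.

Aromatic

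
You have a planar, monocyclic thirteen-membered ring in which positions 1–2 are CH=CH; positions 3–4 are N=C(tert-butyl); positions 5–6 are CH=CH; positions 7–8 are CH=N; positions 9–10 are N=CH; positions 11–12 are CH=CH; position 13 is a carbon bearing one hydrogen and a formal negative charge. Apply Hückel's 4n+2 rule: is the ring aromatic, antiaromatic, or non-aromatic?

Aromatic

Every ring atom contributes a p orbital perpendicular to the ring (each doubly-bonded ring atom is sp² with one p-orbital electron; the doubly-bonded nitrogens are pyridine-type — their lone pairs lie in the ring plane, leaving one electron in the p orbital; the carbanion's lone pair occupies the p orbital), so the π system is cyclic and fully conjugated.
Adding the contributions, 6 × 2 = 12 from the double-bond units + 2 from the CH(-) atom = 14.
That gives a 4n+2 count (14, n = 3).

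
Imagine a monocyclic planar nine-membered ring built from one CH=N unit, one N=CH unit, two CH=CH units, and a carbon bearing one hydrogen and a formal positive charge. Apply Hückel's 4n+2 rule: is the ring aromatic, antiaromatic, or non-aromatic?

Every ring atom contributes a p orbital perpendicular to the ring (every atom in a ring double bond is sp² and brings one electron to the p orbital; each =N– nitrogen is pyridine-type (lone pair in the sp² plane, one electron in the p orbital); the carbocation has an empty p orbital), so the π system is cyclic and fully conjugated.
Tallying contributions gives 4 × 2 = 8 from the double-bond units + 0 from the CH(+) atom = 8.
8 is a 4n count (n = 2), so the planar conjugated ring is antiaromatic.

Antiaromatic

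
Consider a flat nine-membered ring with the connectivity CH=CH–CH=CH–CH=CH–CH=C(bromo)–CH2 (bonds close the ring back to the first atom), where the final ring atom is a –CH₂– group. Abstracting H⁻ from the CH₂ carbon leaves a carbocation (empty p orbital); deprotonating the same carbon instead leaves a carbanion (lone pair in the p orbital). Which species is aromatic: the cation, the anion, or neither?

Once that carbon is sp², every ring atom has a p orbital and both ions are fully conjugated.
Cation: 4 × 2 + 0 = 8 π electrons → 4(2), antiaromatic.
Anion: 4 × 2 + 2 = 10 π electrons → 4(2)+2, aromatic.

The anion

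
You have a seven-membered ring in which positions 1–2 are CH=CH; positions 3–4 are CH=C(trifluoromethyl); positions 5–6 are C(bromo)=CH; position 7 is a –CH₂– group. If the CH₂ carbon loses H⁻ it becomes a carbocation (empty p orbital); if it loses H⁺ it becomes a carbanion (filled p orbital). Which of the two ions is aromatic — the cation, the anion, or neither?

The cation

Both ions have a continuous loop of p orbitals — each ring atom is sp².
Cation: 3 × 2 + 0 = 6 π electrons → 4(1)+2, aromatic.
Anion: 3 × 2 + 2 = 8 π electrons → 4(2), antiaromatic.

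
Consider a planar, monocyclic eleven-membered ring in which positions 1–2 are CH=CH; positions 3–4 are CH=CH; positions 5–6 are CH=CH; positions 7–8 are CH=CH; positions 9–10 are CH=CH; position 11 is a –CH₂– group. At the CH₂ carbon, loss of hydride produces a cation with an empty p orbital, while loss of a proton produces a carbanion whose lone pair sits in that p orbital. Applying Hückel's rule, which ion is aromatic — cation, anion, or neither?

The cation

In both ions every ring atom is sp² and contributes a p orbital, so both rings are fully conjugated.
Cation: 5 × 2 + 0 = 10 π electrons → 4(2)+2, aromatic.
Anion: 5 × 2 + 2 = 12 π electrons → 4(3), antiaromatic.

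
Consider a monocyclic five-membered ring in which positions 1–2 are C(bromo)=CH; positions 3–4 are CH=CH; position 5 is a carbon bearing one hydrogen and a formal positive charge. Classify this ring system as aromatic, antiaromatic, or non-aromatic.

The p orbitals form a continuous loop: the double-bond atoms are sp², each contributing one p electron; the carbocation has an empty p orbital. The ring is fully conjugated.
Counting π electrons: 2 × 2 = 4 from the double-bond units + 0 from the CH(+) atom = 4.
A 4n π count (4, n = 1) in a planar conjugated ring means antiaromatic.

Antiaromatic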